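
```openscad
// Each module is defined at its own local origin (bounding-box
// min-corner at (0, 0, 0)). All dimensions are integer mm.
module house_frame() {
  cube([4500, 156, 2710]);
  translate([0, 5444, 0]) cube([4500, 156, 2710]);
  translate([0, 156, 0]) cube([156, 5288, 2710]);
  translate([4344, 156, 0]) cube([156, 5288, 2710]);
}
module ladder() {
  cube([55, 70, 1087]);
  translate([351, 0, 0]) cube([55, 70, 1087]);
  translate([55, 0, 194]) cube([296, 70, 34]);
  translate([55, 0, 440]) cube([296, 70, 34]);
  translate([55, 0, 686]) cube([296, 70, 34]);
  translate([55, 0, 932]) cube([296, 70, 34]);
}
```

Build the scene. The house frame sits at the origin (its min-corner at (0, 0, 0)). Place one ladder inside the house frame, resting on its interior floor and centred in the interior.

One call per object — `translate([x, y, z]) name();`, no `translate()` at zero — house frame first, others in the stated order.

house_frame();
translate([2047, 2765, 0]) ladder();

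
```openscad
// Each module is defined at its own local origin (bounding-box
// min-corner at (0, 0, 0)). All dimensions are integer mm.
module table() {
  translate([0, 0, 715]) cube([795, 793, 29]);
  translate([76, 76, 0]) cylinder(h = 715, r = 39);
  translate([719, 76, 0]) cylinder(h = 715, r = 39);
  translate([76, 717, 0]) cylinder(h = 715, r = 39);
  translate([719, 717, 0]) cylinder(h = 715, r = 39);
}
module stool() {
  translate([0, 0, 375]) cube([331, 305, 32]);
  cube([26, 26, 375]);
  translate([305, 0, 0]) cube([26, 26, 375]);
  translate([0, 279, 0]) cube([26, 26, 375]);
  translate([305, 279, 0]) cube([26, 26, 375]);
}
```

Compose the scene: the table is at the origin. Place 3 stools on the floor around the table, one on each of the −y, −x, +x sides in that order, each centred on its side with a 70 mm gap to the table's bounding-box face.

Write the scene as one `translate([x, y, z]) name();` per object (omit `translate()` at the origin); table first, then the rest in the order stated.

table();
translate([232, -375, 0]) stool();
translate([-401, 244, 0]) stool();
translate([865, 244, 0]) stool();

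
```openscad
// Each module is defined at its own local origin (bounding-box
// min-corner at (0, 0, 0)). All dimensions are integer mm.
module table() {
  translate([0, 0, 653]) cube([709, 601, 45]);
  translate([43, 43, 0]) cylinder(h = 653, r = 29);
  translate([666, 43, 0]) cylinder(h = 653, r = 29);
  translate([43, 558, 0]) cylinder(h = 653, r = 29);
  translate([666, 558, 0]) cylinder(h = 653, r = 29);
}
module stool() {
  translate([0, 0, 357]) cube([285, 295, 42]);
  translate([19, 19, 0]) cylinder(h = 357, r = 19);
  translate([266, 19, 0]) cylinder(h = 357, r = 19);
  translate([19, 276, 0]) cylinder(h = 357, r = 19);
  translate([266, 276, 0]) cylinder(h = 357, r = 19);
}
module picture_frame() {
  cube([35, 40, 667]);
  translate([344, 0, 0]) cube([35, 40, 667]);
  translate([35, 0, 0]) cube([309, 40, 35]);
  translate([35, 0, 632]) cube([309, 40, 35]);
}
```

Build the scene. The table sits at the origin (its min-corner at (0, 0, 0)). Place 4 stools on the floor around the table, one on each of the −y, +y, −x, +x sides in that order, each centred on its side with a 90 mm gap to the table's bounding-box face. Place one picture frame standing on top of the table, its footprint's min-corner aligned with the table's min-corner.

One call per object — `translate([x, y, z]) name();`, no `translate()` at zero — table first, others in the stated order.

table();
translate([212, -385, 0]) stool();
translate([212, 691, 0]) stool();
translate([-375, 153, 0]) stool();
translate([799, 153, 0]) stool();
translate([0, 0, 698]) picture_frame();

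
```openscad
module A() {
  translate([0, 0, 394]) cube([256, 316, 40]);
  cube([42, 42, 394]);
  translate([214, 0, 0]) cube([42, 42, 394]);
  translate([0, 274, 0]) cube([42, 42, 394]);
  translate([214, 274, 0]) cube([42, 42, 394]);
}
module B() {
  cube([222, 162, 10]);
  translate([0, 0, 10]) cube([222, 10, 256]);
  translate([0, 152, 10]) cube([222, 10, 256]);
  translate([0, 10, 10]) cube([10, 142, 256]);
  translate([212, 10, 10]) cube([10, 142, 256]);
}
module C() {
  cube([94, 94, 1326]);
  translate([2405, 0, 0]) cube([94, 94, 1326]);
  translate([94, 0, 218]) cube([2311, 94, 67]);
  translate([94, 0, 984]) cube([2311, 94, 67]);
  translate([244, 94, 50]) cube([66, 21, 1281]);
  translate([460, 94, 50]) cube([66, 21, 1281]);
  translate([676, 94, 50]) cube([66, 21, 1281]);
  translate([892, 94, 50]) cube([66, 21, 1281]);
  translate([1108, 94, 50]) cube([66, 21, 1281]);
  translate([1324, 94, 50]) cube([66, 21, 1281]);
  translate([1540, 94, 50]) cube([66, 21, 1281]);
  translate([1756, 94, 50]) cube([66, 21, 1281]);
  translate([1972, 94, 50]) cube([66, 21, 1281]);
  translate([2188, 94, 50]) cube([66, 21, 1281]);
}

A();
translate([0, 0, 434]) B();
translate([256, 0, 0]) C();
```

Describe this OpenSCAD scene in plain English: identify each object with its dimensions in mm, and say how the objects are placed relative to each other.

A is a simple wooden stool: a rectangular seat 256 mm (x) by 316 mm (y), 40 mm thick, top face at z = 434 mm, on four square legs, each 42×42 mm in cross-section. The legs rest on z = 0, each flush with a corner of the seat.

B is an open storage box with external size 222×162×266 mm and wall thickness 10 mm (the base is also 10 mm thick). The base covers the whole footprint; the four walls stand on the base, with the y-facing walls full-width and the x-facing walls fitting between their inner faces.

C is a fence section. Two 94×94 mm posts, 1326 mm tall, stand on the floor with a clear span of 2311 mm between their inner faces. Two horizontal rails of 94×67 mm section span the gap between the posts with their undersides at z = 218 mm and z = 984 mm, flush with the posts' −y face. 10 pickets, each 66 mm wide, 21 mm thick and 1281 mm tall, are fixed to the +y face of the rails with their bottoms at z = 50 mm, evenly spaced across the span with equal gaps (rounded down to the nearest mm) at the −x end and between each pair — any rounding remainder accumulates at the +x end.

The open box is on top of the stool. The fence section is against the stool's +x side, with their −y faces flush.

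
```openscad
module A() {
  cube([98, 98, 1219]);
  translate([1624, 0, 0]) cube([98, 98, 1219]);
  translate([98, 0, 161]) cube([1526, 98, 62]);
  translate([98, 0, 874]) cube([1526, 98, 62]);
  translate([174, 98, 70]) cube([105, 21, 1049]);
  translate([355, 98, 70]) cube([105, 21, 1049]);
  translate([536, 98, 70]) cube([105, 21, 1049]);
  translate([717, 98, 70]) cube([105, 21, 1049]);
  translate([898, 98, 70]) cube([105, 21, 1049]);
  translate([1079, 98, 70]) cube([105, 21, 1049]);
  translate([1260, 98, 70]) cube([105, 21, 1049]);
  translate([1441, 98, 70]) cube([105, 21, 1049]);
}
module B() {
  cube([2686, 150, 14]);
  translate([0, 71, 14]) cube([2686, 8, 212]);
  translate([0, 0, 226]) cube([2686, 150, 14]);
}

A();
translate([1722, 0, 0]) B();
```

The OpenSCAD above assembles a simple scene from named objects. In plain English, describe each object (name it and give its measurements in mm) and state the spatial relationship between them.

A is a fence section. Two 98×98 mm posts, 1219 mm tall, stand on the floor with a clear span of 1526 mm between their inner faces. Two horizontal rails of 98×62 mm section span the gap between the posts with their undersides at z = 161 mm and z = 874 mm, flush with the posts' −y face. 8 pickets, each 105 mm wide, 21 mm thick and 1049 mm tall, are fixed to the +y face of the rails with their bottoms at z = 70 mm, evenly spaced across the span with equal gaps (rounded down to the nearest mm) at the −x end and between each pair — any rounding remainder accumulates at the +x end.

B is an I-beam lying along x, 2686 mm long. Overall section height 240 mm. Two flanges 150 mm wide (y) and 14 mm thick, one on the floor and one at the top; a web 8 mm thick runs between them, centred on the flange width.

The I-beam is against the fence section's +x side, with their −y faces flush.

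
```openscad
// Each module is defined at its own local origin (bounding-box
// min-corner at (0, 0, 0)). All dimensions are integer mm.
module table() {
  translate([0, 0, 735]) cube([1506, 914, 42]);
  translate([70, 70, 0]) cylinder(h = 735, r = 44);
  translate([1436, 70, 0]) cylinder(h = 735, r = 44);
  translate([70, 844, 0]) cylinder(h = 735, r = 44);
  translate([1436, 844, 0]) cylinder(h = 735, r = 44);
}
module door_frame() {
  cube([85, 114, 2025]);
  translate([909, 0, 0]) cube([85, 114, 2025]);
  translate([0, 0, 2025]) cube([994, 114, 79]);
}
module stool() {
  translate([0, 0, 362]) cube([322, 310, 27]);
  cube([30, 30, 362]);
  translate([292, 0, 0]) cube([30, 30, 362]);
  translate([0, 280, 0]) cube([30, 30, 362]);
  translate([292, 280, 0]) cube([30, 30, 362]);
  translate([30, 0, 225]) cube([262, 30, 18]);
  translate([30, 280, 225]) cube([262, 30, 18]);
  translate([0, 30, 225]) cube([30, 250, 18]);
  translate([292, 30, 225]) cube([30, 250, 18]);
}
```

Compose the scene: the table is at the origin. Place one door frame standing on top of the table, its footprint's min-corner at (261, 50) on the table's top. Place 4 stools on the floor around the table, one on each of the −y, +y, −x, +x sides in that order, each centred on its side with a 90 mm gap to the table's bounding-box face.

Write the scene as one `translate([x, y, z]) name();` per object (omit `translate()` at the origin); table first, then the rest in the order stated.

table();
translate([261, 50, 777]) door_frame();
translate([592, -400, 0]) stool();
translate([592, 1004, 0]) stool();
translate([-412, 302, 0]) stool();
translate([1596, 302, 0]) stool();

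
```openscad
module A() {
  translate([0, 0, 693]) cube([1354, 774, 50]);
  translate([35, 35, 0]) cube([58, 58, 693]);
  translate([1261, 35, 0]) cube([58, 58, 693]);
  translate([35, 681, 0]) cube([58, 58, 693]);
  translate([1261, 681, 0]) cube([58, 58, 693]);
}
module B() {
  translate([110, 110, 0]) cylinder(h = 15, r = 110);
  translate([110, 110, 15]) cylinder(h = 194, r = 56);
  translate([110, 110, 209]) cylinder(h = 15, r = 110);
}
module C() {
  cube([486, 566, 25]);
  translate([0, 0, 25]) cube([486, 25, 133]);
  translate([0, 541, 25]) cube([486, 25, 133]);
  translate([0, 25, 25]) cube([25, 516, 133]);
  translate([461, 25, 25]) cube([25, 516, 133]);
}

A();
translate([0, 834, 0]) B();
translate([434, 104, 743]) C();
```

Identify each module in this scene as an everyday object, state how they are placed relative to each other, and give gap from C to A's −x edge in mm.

A is a table. B is a spool. C is an open box. The spool is on the floor beside the table on its +y side. The open box is on top of the table, centred. The gap from the open box to the table's −x edge is 434 mm.

The open box's min-x is at 434; the table's min-x is 0; gap = 434 mm.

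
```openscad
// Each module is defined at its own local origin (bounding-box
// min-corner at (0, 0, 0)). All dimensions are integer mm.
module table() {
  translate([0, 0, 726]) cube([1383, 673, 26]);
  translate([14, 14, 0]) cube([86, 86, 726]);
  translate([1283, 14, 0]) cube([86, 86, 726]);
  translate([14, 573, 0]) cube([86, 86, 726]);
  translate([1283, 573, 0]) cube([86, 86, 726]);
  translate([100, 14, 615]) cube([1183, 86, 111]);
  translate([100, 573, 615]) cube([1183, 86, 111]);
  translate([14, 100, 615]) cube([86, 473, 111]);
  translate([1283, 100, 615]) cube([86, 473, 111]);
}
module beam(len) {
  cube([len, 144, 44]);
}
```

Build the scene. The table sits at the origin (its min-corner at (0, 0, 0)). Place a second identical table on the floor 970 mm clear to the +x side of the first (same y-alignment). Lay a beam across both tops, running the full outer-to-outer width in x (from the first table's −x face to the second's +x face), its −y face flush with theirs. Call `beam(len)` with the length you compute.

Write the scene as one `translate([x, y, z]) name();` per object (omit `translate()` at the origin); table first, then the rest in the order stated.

table();
translate([2353, 0, 0]) table();
translate([0, 0, 752]) beam(3736);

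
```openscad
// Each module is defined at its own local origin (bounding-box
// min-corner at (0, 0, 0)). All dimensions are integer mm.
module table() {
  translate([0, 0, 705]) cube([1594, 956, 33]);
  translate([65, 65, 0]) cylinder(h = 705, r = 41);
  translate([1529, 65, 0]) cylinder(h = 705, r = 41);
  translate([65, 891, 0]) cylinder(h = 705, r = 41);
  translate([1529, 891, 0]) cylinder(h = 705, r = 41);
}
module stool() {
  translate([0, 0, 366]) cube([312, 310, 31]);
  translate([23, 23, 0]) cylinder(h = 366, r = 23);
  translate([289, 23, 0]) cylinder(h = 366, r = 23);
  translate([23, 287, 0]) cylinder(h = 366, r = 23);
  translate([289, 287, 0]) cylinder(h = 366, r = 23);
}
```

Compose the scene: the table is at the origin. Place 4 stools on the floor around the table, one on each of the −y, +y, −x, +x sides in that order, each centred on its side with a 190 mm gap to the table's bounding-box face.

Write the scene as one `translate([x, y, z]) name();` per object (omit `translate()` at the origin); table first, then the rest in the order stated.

table();
translate([641, -500, 0]) stool();
translate([641, 1146, 0]) stool();
translate([-502, 323, 0]) stool();
translate([1784, 323, 0]) stool();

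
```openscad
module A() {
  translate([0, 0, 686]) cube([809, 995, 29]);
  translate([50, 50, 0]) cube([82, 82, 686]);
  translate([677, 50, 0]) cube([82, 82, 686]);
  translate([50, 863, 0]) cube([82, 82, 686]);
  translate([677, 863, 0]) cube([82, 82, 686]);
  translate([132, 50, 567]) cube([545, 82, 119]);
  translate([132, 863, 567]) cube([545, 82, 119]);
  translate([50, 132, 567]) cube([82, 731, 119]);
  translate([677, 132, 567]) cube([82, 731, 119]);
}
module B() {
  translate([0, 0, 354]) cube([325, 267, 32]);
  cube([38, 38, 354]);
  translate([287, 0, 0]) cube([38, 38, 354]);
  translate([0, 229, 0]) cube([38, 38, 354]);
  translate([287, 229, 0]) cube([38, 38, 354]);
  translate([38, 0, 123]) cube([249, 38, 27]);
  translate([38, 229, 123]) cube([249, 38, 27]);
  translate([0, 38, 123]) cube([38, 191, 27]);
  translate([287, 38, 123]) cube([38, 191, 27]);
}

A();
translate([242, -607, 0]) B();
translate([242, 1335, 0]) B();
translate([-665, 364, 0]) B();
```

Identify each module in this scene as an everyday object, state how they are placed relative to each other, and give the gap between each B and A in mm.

A is a table. B is a stool. Three stools sit around the table at the −y, +y, −x sides. The gap between each stool and the table is 340 mm.

Each stool's nearest face is 340 mm from the table's bounding box.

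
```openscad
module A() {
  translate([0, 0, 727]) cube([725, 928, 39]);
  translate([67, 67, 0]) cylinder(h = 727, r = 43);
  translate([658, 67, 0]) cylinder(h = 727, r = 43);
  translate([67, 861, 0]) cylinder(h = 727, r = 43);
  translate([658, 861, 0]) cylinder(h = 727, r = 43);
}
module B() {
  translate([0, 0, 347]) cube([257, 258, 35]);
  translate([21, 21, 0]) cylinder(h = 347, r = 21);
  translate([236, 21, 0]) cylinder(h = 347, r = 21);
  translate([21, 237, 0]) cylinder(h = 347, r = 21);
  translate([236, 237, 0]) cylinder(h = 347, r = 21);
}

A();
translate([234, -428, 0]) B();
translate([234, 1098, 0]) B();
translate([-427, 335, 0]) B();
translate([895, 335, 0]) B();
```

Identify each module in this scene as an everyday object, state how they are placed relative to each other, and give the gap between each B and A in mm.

Each stool's nearest face is 170 mm from the table's bounding box.

A is a table. B is a stool. Four stools sit around the table at the −y, +y, −x, +x sides. The gap between each stool and the table is 170 mm.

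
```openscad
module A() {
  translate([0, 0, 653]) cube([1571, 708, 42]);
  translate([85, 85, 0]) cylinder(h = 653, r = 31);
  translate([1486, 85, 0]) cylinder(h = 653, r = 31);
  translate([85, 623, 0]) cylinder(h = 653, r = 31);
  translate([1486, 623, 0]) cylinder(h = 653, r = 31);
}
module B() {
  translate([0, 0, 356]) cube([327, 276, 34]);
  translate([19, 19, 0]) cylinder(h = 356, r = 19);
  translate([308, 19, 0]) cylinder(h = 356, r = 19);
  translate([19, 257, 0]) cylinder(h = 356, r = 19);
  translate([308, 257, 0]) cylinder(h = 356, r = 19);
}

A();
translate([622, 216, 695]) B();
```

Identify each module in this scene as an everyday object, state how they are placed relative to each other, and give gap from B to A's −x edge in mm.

The stool's min-x is at 622; the table's min-x is 0; gap = 622 mm.

A is a table. B is a stool. The stool is on top of the table, centred. The gap from the stool to the table's −x edge is 622 mm.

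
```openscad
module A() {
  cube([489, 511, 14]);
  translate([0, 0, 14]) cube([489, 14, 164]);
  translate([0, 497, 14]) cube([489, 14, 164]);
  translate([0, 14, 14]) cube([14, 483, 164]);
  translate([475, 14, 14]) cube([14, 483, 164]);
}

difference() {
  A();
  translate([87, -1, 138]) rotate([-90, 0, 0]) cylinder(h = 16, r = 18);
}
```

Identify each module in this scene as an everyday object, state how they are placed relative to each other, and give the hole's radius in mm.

A is an open box. The open box has a circular hole through its front wall. The hole's radius is 18 mm.

The subtracted cylinder has r = 18 mm.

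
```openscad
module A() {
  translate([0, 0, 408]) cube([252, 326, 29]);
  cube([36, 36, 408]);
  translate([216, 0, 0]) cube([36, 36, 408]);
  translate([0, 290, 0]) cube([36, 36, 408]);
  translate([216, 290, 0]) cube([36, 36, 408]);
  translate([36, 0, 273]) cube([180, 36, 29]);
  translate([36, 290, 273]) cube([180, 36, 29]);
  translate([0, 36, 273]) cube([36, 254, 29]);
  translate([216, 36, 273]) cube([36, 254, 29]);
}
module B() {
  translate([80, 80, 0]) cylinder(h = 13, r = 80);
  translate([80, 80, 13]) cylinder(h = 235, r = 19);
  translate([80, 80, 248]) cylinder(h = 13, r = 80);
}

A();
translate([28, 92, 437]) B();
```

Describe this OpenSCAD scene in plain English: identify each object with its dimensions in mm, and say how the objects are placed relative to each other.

A is a four-legged stool. The seat is 252×326 mm, 29 mm thick, top at z = 437 mm. It stands on four square legs, each 36×36 mm in cross-section, from z = 0 to the seat underside, each flush with a corner of the seat. Four stretchers, 36 mm wide and 29 mm tall, connect adjacent legs with their undersides at z = 273 mm, each running between the inner faces of the legs it joins and aligned with the legs' outer faces on the other axis.

B is a spool: two coaxial disc flanges of radius 80 mm and thickness 13 mm, joined by a core cylinder of radius 19 mm and height 235 mm. The lower flange rests on z = 0 and the three cylinders share a vertical axis.

The spool is on top of the stool.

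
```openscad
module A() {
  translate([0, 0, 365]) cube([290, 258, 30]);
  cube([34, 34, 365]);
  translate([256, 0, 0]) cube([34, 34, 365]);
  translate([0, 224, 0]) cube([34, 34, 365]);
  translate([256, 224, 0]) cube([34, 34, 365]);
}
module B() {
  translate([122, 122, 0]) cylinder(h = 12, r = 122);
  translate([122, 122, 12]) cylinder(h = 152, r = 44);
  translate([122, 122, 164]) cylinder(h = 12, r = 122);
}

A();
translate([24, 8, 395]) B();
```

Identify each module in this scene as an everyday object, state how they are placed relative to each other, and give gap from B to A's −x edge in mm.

A is a stool. B is a spool. The spool is on top of the stool. The gap from the spool to the stool's −x edge is 24 mm.

The spool's min-x is at 24; the stool's min-x is 0; gap = 24 mm.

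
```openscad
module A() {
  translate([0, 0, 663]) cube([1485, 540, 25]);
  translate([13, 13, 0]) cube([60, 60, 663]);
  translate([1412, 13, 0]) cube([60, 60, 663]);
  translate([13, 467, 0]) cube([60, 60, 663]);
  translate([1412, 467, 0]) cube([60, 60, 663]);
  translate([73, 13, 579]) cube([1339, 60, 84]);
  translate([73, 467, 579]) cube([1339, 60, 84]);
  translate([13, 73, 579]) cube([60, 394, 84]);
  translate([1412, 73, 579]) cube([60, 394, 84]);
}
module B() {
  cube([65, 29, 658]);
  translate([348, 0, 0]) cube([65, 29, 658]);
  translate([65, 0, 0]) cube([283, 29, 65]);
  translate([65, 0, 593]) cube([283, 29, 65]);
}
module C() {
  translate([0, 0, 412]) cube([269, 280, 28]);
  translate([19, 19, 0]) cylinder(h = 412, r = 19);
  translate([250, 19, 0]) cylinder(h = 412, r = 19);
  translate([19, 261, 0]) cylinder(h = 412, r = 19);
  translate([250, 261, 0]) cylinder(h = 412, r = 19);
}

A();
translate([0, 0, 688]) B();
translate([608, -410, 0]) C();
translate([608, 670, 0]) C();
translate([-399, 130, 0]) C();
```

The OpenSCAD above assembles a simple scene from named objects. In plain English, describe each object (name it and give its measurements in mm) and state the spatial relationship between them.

A is a table: top 1485 mm (x) × 540 mm (y), 25 mm thick, upper face at z = 688 mm, on four 60×60 mm square legs, each inset 13 mm from the nearest pair of top edges, running from z = 0 to the bottom of the top. Four apron rails, 60 mm thick and 84 mm tall, run between adjacent legs with their top edges flush with the underside of the top and their outer faces flush with the legs' outer faces.

B is a picture frame with a 283×528 mm rectangular opening (x by z) and a uniform 65 mm border on every side. Frame depth is 29 mm along y. It is built from two vertical stiles running the full outside height and two horizontal rails spanning the gap between the stiles.

C is a simple wooden stool: a rectangular seat 269 mm (x) by 280 mm (y), 28 mm thick, top face at z = 440 mm, on four round legs, each 38 mm in diameter. The legs rest on z = 0, each leg's axis is inset half a diameter from the nearest pair of seat edges (so the leg's bounding box is flush with the corner).

The picture frame is on top of the table. Three stools sit around the table at the −y, +y, −x sides.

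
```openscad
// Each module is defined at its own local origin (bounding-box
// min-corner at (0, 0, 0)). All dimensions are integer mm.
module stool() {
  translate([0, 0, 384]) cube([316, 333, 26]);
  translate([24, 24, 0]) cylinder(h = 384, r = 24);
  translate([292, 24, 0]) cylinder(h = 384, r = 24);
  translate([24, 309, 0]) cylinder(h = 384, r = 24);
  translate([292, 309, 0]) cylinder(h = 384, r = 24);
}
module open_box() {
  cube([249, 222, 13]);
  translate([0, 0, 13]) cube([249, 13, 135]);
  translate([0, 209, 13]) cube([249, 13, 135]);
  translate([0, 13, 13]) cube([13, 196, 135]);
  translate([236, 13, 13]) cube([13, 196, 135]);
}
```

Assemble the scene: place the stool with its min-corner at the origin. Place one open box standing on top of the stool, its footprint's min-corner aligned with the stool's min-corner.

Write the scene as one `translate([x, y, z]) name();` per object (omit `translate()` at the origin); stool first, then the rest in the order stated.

stool();
translate([0, 0, 410]) open_box();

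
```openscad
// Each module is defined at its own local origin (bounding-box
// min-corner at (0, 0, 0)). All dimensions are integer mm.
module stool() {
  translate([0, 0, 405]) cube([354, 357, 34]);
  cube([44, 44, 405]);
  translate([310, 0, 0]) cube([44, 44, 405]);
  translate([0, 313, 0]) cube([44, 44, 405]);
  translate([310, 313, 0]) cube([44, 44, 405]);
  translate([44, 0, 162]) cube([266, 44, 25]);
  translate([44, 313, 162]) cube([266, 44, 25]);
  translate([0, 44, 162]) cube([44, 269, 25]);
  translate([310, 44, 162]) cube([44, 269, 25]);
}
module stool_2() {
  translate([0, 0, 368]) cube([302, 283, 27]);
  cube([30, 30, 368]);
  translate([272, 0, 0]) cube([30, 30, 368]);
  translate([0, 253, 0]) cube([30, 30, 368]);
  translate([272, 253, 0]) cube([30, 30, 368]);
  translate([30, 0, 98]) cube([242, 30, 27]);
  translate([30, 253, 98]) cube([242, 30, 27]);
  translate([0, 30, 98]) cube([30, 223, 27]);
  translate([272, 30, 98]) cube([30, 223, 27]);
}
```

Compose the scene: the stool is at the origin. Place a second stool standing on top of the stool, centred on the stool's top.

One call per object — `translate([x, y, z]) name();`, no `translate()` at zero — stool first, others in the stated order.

stool();
translate([26, 37, 439]) stool_2();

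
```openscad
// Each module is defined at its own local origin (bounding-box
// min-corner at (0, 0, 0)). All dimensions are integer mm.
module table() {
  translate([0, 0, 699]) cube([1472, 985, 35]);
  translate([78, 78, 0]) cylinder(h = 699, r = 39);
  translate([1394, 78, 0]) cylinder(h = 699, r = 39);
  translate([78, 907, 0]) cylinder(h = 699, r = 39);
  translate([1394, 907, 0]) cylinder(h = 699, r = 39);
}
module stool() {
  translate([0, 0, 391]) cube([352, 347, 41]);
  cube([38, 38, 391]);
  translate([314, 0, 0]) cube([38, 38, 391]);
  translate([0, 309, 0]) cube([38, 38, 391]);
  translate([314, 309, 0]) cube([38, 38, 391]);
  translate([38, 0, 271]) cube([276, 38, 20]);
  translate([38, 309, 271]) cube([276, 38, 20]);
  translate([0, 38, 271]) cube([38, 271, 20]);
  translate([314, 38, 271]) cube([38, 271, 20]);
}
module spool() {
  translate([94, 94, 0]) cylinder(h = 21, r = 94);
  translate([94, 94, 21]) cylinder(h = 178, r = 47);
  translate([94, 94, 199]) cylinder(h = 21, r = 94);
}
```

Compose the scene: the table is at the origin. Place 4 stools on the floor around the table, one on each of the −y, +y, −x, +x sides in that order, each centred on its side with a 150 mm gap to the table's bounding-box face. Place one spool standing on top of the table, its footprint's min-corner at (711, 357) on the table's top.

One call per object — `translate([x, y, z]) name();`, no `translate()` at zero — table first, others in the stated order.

table();
translate([560, -497, 0]) stool();
translate([560, 1135, 0]) stool();
translate([-502, 319, 0]) stool();
translate([1622, 319, 0]) stool();
translate([711, 357, 734]) spool();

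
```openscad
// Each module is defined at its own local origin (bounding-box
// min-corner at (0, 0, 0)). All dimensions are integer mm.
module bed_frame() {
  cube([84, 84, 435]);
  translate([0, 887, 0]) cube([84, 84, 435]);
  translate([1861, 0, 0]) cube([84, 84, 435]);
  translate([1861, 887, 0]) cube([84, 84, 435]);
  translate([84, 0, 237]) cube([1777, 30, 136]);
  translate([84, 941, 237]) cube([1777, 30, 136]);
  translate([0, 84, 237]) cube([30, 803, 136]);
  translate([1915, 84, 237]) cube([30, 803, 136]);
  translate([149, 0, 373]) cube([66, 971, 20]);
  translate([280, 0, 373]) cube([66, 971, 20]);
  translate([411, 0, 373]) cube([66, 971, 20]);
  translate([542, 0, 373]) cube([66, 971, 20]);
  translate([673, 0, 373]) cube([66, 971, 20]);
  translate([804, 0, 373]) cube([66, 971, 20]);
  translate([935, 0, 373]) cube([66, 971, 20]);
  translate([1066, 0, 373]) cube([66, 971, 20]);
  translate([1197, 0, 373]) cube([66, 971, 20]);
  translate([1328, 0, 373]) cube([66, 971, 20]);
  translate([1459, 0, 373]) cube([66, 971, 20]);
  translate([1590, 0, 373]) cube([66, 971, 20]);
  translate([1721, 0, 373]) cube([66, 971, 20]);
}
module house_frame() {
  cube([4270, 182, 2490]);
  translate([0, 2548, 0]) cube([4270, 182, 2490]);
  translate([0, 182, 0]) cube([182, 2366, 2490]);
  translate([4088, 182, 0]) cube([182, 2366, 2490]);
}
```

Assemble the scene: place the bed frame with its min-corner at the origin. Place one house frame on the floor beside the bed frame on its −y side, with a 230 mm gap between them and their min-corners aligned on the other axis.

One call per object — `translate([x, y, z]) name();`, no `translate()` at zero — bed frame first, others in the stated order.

bed_frame();
translate([0, -2960, 0]) house_frame();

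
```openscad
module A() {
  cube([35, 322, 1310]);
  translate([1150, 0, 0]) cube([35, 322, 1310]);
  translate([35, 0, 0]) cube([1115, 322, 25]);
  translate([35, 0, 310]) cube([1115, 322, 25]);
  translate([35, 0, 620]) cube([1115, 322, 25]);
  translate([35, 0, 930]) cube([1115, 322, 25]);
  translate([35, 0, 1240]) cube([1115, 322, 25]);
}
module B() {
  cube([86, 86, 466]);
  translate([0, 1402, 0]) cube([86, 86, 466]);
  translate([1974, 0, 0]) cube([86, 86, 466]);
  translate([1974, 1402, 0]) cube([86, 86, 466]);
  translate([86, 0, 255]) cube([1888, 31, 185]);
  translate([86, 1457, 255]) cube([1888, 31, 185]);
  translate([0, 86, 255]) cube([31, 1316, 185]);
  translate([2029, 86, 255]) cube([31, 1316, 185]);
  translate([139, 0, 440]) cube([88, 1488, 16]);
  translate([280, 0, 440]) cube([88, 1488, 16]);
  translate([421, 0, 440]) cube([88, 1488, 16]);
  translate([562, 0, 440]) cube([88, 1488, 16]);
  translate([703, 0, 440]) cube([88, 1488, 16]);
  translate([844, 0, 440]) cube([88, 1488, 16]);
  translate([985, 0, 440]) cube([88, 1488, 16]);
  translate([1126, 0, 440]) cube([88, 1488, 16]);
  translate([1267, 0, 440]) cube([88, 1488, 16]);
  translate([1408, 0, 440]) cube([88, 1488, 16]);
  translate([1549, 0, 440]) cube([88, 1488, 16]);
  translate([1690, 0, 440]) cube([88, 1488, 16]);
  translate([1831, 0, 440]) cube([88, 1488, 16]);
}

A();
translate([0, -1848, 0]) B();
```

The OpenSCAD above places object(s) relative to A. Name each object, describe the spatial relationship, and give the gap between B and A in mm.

A is a bookshelf. B is a bed frame. The bed frame is on the floor beside the bookshelf on its −y side. The gap between the bed frame and the bookshelf is 360 mm.

The bed frame's nearest face is 360 mm from the bookshelf's −y face.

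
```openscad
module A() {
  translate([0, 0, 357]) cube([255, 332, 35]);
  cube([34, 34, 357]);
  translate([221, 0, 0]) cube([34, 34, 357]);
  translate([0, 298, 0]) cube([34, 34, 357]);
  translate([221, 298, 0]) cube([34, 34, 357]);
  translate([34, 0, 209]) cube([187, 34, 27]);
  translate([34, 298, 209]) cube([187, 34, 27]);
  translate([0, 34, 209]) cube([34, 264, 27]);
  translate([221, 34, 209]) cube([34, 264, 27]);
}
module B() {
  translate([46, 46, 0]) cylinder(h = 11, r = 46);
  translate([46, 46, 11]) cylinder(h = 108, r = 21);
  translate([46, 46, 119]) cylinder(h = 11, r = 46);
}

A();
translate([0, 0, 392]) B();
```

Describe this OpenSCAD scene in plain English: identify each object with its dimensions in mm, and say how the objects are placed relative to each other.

A is a four-legged stool. The seat is a 255×332×35 mm slab whose top surface is at z = 392 mm; four square legs, each 34×34 mm in cross-section, run from the floor (z = 0) to the underside of the seat, each flush with a corner of the seat. Four stretchers, 34 mm wide and 27 mm tall, connect adjacent legs with their undersides at z = 209 mm, each running between the inner faces of the legs it joins and aligned with the legs' outer faces on the other axis.

B is a spool: two coaxial disc flanges of radius 46 mm and thickness 11 mm, joined by a core cylinder of radius 21 mm and height 108 mm. The lower flange rests on z = 0 and the three cylinders share a vertical axis.

The spool is on top of the stool.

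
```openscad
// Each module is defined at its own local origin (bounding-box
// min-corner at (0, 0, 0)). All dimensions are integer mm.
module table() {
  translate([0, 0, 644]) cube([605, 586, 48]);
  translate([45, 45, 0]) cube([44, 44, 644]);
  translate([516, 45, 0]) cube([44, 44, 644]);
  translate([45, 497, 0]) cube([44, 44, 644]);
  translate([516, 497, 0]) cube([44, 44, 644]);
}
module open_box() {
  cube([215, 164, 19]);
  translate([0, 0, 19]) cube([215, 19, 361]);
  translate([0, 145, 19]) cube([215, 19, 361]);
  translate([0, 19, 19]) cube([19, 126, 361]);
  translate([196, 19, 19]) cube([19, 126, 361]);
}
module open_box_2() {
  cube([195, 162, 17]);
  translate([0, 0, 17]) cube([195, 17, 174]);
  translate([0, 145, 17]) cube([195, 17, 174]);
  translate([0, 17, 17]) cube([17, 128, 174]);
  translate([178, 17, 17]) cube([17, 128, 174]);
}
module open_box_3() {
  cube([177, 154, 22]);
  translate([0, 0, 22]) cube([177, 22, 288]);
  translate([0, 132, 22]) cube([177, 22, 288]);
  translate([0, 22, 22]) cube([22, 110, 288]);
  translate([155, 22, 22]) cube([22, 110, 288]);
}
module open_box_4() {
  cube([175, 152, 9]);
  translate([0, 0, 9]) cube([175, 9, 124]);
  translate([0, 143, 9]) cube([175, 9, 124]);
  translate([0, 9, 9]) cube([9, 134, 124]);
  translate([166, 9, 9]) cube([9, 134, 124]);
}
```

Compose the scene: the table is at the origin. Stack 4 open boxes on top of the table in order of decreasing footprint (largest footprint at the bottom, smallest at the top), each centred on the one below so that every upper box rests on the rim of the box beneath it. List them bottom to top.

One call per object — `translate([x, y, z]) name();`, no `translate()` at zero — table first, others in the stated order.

table();
translate([195, 211, 692]) open_box();
translate([205, 212, 1072]) open_box_2();
translate([214, 216, 1263]) open_box_3();
translate([215, 217, 1573]) open_box_4();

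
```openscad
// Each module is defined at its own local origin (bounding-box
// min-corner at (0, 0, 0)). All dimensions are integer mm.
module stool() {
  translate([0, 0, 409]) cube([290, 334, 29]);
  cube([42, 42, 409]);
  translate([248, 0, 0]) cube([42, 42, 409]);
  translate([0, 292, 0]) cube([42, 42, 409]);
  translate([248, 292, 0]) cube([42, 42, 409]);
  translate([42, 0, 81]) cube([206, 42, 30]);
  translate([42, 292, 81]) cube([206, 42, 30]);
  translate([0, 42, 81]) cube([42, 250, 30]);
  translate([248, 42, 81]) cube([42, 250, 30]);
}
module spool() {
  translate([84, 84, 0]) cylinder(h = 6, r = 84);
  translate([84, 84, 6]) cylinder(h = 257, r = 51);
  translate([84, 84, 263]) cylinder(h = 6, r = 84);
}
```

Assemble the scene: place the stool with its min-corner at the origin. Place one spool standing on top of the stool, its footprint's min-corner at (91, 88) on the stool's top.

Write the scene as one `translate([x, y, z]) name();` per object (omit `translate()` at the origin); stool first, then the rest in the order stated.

stool();
translate([91, 88, 438]) spool();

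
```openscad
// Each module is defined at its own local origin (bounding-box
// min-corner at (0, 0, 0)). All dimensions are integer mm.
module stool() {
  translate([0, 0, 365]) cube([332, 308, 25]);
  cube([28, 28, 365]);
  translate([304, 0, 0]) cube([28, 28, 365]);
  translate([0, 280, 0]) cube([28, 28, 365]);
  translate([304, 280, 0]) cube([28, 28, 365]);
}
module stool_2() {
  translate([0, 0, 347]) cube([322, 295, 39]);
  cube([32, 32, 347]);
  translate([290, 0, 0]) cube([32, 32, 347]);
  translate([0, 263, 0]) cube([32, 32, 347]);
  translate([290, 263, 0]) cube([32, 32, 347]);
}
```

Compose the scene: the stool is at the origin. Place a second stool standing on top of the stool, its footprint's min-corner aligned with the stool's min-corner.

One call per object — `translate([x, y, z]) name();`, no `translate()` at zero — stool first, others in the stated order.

stool();
translate([0, 0, 390]) stool_2();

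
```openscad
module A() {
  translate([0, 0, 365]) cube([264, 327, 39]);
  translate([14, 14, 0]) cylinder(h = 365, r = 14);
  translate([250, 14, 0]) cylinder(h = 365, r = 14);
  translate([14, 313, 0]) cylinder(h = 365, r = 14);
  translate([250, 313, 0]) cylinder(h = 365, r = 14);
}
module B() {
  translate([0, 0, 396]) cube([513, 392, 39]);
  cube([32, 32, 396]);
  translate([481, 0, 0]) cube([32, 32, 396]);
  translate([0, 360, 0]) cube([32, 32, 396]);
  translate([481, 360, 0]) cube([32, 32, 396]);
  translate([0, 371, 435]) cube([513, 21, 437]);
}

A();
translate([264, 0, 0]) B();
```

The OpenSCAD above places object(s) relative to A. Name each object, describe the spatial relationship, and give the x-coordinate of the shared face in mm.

A is a stool. B is a chair. The chair is against the stool's +x side, with their −y faces flush. The x-coordinate of the shared face is 264 mm.

The stool's +x face and the chair's −x face are both at x = 264 mm.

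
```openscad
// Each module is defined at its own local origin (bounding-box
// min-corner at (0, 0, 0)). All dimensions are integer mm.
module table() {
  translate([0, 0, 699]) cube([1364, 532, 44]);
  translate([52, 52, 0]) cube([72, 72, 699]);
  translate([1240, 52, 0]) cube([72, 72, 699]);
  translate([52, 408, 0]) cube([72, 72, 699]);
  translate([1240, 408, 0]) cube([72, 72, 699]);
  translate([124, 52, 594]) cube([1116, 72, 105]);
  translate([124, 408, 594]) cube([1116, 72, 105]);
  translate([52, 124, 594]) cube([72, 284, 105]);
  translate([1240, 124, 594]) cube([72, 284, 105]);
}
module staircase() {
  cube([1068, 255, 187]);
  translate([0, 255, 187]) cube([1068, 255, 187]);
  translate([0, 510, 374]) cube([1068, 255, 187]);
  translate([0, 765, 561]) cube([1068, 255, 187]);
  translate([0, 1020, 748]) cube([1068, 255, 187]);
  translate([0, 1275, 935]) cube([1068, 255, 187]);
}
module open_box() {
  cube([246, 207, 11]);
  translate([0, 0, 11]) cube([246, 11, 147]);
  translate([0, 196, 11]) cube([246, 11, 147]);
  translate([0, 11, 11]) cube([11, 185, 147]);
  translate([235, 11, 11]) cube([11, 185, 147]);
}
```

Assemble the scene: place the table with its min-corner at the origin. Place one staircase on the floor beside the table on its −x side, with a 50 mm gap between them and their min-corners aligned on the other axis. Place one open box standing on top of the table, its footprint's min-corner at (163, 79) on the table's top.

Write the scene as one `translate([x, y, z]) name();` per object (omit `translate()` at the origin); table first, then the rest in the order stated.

table();
translate([-1118, 0, 0]) staircase();
translate([163, 79, 743]) open_box();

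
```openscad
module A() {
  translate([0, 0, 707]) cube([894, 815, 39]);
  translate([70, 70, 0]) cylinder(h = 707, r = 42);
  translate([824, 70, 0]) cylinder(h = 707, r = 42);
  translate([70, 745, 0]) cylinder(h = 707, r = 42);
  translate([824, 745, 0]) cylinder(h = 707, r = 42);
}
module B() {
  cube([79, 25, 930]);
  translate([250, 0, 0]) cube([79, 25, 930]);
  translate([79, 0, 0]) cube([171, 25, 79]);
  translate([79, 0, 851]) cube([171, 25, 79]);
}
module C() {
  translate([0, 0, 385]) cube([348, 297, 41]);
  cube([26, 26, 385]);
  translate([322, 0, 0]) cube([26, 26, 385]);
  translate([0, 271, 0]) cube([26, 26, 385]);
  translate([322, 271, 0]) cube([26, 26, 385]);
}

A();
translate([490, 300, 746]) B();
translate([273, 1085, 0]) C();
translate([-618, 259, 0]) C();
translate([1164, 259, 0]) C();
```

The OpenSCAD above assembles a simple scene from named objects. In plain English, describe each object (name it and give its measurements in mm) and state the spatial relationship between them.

A is a table with a 894×815 mm rectangular top, 39 mm thick, top surface at z = 746 mm, supported by four round legs of 84 mm diameter, each leg's bounding box inset 28 mm from the nearest pair of top edges, running from the floor.

B is a picture frame with a 171×772 mm rectangular opening (x by z) and a uniform 79 mm border on every side. Frame depth is 25 mm along y. It is built from two vertical stiles running the full outside height and two horizontal rails spanning the gap between the stiles.

C is a four-legged stool. The seat is 348×297 mm, 41 mm thick, top at z = 426 mm. It stands on four square legs, each 26×26 mm in cross-section, from z = 0 to the seat underside, each flush with a corner of the seat.

The picture frame is on top of the table. Three stools sit around the table at the +y, −x, +x sides.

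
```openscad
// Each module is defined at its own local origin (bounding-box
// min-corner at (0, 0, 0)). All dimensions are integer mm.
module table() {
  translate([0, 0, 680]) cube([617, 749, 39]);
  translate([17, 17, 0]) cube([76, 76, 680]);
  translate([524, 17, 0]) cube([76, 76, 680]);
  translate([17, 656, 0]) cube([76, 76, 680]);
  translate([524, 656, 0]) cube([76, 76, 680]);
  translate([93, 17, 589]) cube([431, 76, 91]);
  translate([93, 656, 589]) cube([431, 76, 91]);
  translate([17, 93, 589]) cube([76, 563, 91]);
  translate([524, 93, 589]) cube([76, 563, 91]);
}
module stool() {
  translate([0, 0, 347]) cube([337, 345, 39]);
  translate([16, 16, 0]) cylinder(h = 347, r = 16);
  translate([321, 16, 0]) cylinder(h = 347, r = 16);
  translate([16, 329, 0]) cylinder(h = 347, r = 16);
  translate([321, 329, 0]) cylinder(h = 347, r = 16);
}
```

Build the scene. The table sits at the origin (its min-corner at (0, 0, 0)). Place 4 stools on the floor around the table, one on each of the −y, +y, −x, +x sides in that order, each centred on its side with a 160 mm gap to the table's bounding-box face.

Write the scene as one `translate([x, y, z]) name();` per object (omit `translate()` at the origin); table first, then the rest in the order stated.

table();
translate([140, -505, 0]) stool();
translate([140, 909, 0]) stool();
translate([-497, 202, 0]) stool();
translate([777, 202, 0]) stool();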